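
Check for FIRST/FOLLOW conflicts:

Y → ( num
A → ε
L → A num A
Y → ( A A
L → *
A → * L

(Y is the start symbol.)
A FIRST/FOLLOW conflict occurs when a non-terminal N has a nullable alternative N → β (β ⇒* ε) and another alternative N → α with FIRST(α) ∩ FOLLOW(N) ≠ ∅: on such a lookahead the parser cannot decide between expanding α and letting N vanish via β.

Nullable non-terminals: A.

A: nullable alternative(s) A → ε; FOLLOW(A) = { $, '*', 'num' }
  A → ε: FIRST \ {ε} = { } — this is the only nullable alternative, skip
  A → * L: FIRST \ {ε} = { '*' } — overlaps FOLLOW(A) on { '*' }: CONFLICT

L, Y have no nullable alternative, so no FIRST/FOLLOW check is needed there.

So the grammar has 1 FIRST/FOLLOW conflict (marked CONFLICT above).

Answer: Yes. A → '*' L with FOLLOW(A) on { '*' }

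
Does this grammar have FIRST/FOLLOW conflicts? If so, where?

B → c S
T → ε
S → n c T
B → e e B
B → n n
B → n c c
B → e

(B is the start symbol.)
No FIRST/FOLLOW conflicts.

A FIRST/FOLLOW conflict occurs when a non-terminal N has a nullable alternative N → β (β ⇒* ε) and another alternative N → α with FIRST(α) ∩ FOLLOW(N) ≠ ∅: on such a lookahead the parser cannot decide between expanding α and letting N vanish via β.

Nullable non-terminals: T.
T has a nullable alternative but only one production, so nothing to check.

B, S have no nullable alternative, so no FIRST/FOLLOW check is needed there.

No FIRST/FOLLOW conflicts found.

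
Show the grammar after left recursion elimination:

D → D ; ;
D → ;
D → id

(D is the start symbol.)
D → ; D'
D → id D'
D' → ; ; D'
D' → ε

D is directly left-recursive. The standard transformation for
  A → A α₁ | ... | A α_m | β₁ | ... | β_n
is
  A  → β₁ A' | ... | β_n A'
  A' → α₁ A' | ... | α_m A' | ε

D → ; becomes D → ; D'
D → id becomes D → id D'
D → D ; ; becomes D' → ; ; D'
Add D' → ε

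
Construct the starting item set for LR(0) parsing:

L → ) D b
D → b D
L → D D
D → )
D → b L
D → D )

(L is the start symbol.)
First, augment the grammar with L' → L
I₀ = CLOSURE({ [L' → . L] }):
  [L' → . L] has the dot before L: add [L → . ) D b], [L → . D D]
  [L → . D D] has the dot before D: add [D → . b D], [D → . )], [D → . b L], [D → . D )]
No further items can be added.

I₀ = { [D → . )], [D → . D )], [D → . b D], [D → . b L], [L → . ) D b], [L → . D D], [L' → . L] }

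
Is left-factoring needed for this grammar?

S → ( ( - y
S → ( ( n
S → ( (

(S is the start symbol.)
Yes, S has productions with common prefix '( ('

Left-factoring is needed when two productions for the same non-terminal
share a common prefix on the right-hand side.

Productions for S:
  S → ( ( - y
  S → ( ( n
  S → ( (

Found common prefix '( (' in productions for S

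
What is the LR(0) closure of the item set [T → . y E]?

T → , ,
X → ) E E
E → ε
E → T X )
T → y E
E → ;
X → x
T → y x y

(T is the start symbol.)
Start with: [T → . y E]
The dot precedes the terminal y, so nothing is added.

CLOSURE = { [T → . y E] }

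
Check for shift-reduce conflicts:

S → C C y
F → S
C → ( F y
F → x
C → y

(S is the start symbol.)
No shift-reduce conflicts

Augment with S' → S and build the canonical LR(0) collection (I0 = CLOSURE({[S' → . S]}), then GOTO on every symbol after a dot until no new states appear). It has 11 states:
  I0: { [C → . ( F y], [C → . y], [S → . C C y], [S' → . S] }  — shift
  I1: { [C → ( . F y], [C → . ( F y], [C → . y], [F → . S], [F → . x], [S → . C C y] }  — shift
  I2: { [C → . ( F y], [C → . y], [S → C . C y] }  — shift
  I3: { [S' → S .] }  — accept
  I4: { [C → y .] }  — reduce
  I5: { [S → C C . y] }  — shift
  I6: { [S → C C y .] }  — reduce
  I7: { [C → ( F . y] }  — shift
  I8: { [F → S .] }  — reduce
  I9: { [F → x .] }  — reduce
  I10: { [C → ( F y .] }  — reduce

No state contains both a complete item and a shift item.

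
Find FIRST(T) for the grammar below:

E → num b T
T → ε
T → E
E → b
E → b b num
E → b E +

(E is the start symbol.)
{ 'b', 'num', ε }

FIRST sets of the other non-terminals involved (by the same procedure, iterated to a fixed point):
  FIRST(E) = { 'b', 'num' }

From T → ε:
  - ε-production, so ε ∈ FIRST(T)
From T → E:
  - E is a non-terminal: add FIRST(E) \ {ε} = { 'b', 'num' }
    E is not nullable, so stop

Collecting: FIRST(T) = { 'b', 'num', ε }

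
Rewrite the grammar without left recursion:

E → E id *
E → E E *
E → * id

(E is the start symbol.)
E is directly left-recursive. The standard transformation for
  A → A α₁ | ... | A α_m | β₁ | ... | β_n
is
  A  → β₁ A' | ... | β_n A'
  A' → α₁ A' | ... | α_m A' | ε

E → * id becomes E → * id E'
E → E id * becomes E' → id * E'
E → E E * becomes E' → E * E'
Add E' → ε

Resulting grammar:
E → * id E'
E' → id * E'
E' → E * E'
E' → ε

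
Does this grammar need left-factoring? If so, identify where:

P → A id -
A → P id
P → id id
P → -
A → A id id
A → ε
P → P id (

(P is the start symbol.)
Left-factoring is needed when two productions for the same non-terminal
share a common prefix on the right-hand side.

Productions for P:
  P → A id -
  P → id id
  P → -
  P → P id (
Productions for A:
  A → P id
  A → A id id
  A → ε

No common prefixes found.

Answer: No, left-factoring is not needed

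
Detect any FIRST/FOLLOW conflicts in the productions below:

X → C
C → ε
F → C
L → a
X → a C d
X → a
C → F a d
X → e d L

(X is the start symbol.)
Yes. C → F a d with FOLLOW(C) on { 'a' }

Nullable non-terminals: C, F, X.
FIRST sets used below: FIRST(F) = { 'a', ε }, FIRST(C) = { 'a', ε }

C: nullable alternative(s) C → ε; FOLLOW(C) = { $, 'a', 'd' }
  C → ε: FIRST \ {ε} = { } — this is the only nullable alternative, skip
  C → F a d: FIRST \ {ε} = { 'a' } — overlaps FOLLOW(C) on { 'a' }: CONFLICT
F has a nullable alternative but only one production, so nothing to check.

X: nullable alternative(s) X → C; FOLLOW(X) = { $ }
  X → C: FIRST \ {ε} = { 'a' } — this is the only nullable alternative, skip
  X → a C d: FIRST \ {ε} = { 'a' } — disjoint from FOLLOW(X)
  X → a: FIRST \ {ε} = { 'a' } — disjoint from FOLLOW(X)
  X → e d L: FIRST \ {ε} = { 'e' } — disjoint from FOLLOW(X)

L has no nullable alternative, so no FIRST/FOLLOW check is needed there.

So the grammar has 1 FIRST/FOLLOW conflict (marked CONFLICT above).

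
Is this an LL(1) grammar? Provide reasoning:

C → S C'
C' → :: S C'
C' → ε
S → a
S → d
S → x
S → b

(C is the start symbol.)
Yes, the grammar is LL(1).

Relevant sets:
  FOLLOW(C') = { $ }

For C':
  PREDICT(C' → :: S C') = { '::' }
  PREDICT(C' → ε) = { $ }
For S:
  PREDICT(S → a) = { 'a' }
  PREDICT(S → d) = { 'd' }
  PREDICT(S → x) = { 'x' }
  PREDICT(S → b) = { 'b' }
C has a single production, so nothing to check there.

All predict sets are disjoint. The grammar IS LL(1).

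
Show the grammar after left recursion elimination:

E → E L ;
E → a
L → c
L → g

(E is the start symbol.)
E is directly left-recursive. The standard transformation for
  A → A α₁ | ... | A α_m | β₁ | ... | β_n
is
  A  → β₁ A' | ... | β_n A'
  A' → α₁ A' | ... | α_m A' | ε

E → a becomes E → a E'
E → E L ; becomes E' → L ; E'
Add E' → ε

Productions for other non-terminals are unchanged:
  L → c
  L → g

Resulting grammar:
E → a E'
E' → L ; E'
E' → ε
L → c
L → g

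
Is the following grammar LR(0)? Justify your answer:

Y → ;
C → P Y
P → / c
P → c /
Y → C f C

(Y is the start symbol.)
A grammar is LR(0) if no state in the canonical LR(0) collection has:
  - both a shift item (dot before a terminal) and a complete item (shift-reduce conflict), or
  - two or more complete items (reduce-reduce conflict; the accept item [Y' → Y .] counts as a complete item here).

Augment with Y' → Y and build the canonical LR(0) collection (I0 = CLOSURE({[Y' → . Y]}), then GOTO on every symbol after a dot until no new states appear). It has 12 states:
  I0: { [C → . P Y], [P → . / c], [P → . c /], [Y → . ;], [Y → . C f C], [Y' → . Y] }  — shift
  I1: { [P → / . c] }  — shift
  I2: { [Y → ; .] }  — reduce
  I3: { [Y → C . f C] }  — shift
  I4: { [C → . P Y], [C → P . Y], [P → . / c], [P → . c /], [Y → . ;], [Y → . C f C] }  — shift
  I5: { [Y' → Y .] }  — accept
  I6: { [P → c . /] }  — shift
  I7: { [P → c / .] }  — reduce
  I8: { [C → P Y .] }  — reduce
  I9: { [C → . P Y], [P → . / c], [P → . c /], [Y → C f . C] }  — shift
  I10: { [Y → C f C .] }  — reduce
  I11: { [P → / c .] }  — reduce

Every state is either a pure shift/goto state or contains exactly one complete item and nothing to shift — no conflicts. The grammar is LR(0).

Answer: Yes, the grammar is LR(0)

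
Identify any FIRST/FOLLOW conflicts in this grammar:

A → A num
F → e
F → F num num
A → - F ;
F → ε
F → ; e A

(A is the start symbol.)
A FIRST/FOLLOW conflict occurs when a non-terminal N has a nullable alternative N → β (β ⇒* ε) and another alternative N → α with FIRST(α) ∩ FOLLOW(N) ≠ ∅: on such a lookahead the parser cannot decide between expanding α and letting N vanish via β.

Nullable non-terminals: F.
FIRST sets used below: FIRST(F) = { ';', 'e', 'num', ε }

F: nullable alternative(s) F → ε; FOLLOW(F) = { ';', 'num' }
  F → e: FIRST \ {ε} = { 'e' } — disjoint from FOLLOW(F)
  F → F num num: FIRST \ {ε} = { ';', 'e', 'num' } — overlaps FOLLOW(F) on { ';', 'num' }: CONFLICT
  F → ε: FIRST \ {ε} = { } — this is the only nullable alternative, skip
  F → ; e A: FIRST \ {ε} = { ';' } — overlaps FOLLOW(F) on { ';' }: CONFLICT

A has no nullable alternative, so no FIRST/FOLLOW check is needed there.

So the grammar has 2 FIRST/FOLLOW conflicts (marked CONFLICT above).

Answer: Yes. F → F num num with FOLLOW(F) on { ';', 'num' }; F → ';' e A with FOLLOW(F) on { ';' }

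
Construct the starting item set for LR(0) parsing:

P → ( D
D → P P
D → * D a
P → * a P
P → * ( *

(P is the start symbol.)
First, augment the grammar with P' → P
I₀ = CLOSURE({ [P' → . P] }):
  [P' → . P] has the dot before P: add [P → . ( D], [P → . * a P], [P → . * ( *]
No further items can be added.

I₀ = { [P → . ( D], [P → . * ( *], [P → . * a P], [P' → . P] }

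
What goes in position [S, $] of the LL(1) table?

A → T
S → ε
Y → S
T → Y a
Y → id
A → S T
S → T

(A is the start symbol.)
To find M[S, $], we find productions for S where $ is in the predict set (PREDICT(N → α) = (FIRST(α) \ {ε}) ∪ (FOLLOW(N) if α ⇒* ε)).

Relevant sets:
  FIRST(T) = { 'a', 'id' }
  FOLLOW(S) = { 'a', 'id' }

S → ε: PREDICT = { 'a', 'id' }
S → T: PREDICT = { 'a', 'id' }

M[S, $] is empty (no production applies)

Answer: Empty (error entry)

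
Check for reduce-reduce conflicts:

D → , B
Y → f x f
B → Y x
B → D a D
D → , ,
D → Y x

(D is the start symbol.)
Yes — I12: [B → Y x .] vs [D → Y x .]

A reduce-reduce conflict occurs when an LR(0) state has two complete items [A → α .] and [B → β .] — both call for a reduction, and with no lookahead the parser cannot choose between them.

Augment with D' → D and build the canonical LR(0) collection (I0 = CLOSURE({[D' → . D]}), then GOTO on every symbol after a dot until no new states appear). It has 15 states:
  I0: { [D → . , ,], [D → . , B], [D → . Y x], [D' → . D], [Y → . f x f] }  — shift
  I1: { [B → . D a D], [B → . Y x], [D → , . ,], [D → , . B], [D → . , ,], [D → . , B], [D → . Y x], [Y → . f x f] }  — shift
  I2: { [D' → D .] }  — accept
  I3: { [D → Y . x] }  — shift
  I4: { [Y → f . x f] }  — shift
  I5: { [Y → f x . f] }  — shift
  I6: { [Y → f x f .] }  — reduce
  I7: { [D → Y x .] }  — reduce
  I8: { [B → . D a D], [B → . Y x], [D → , , .], [D → , . ,], [D → , . B], [D → . , ,], [D → . , B], [D → . Y x], [Y → . f x f] }  — shift, reduce
  I9: { [D → , B .] }  — reduce
  I10: { [B → D . a D] }  — shift
  I11: { [B → Y . x], [D → Y . x] }  — shift
  I12: { [B → Y x .], [D → Y x .] }  — 2 reduces
  I13: { [B → D a . D], [D → . , ,], [D → . , B], [D → . Y x], [Y → . f x f] }  — shift
  I14: { [B → D a D .] }  — reduce

I12 contains complete items [B → Y x .], [D → Y x .] — reduce-reduce conflict.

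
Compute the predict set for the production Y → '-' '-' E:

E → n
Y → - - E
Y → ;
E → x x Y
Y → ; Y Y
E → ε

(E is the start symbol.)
PREDICT(Y → '-' '-' E) = (FIRST(RHS) \ {ε}) ∪ (FOLLOW(Y) if ε ∈ FIRST(RHS), i.e. RHS ⇒* ε)
FIRST('-' '-' E) = { '-' }
ε ∉ FIRST('-' '-' E), so FOLLOW(Y) is not added.
PREDICT(Y → '-' '-' E) = { '-' }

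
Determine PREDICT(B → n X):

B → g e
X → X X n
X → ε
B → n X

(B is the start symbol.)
PREDICT(B → n X) = (FIRST(RHS) \ {ε}) ∪ (FOLLOW(B) if ε ∈ FIRST(RHS), i.e. RHS ⇒* ε)
FIRST(n X) = { 'n' }
ε ∉ FIRST(n X), so FOLLOW(B) is not added.
PREDICT(B → n X) = { 'n' }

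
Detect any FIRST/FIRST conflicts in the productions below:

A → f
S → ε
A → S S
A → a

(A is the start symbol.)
No FIRST/FIRST conflicts.

FIRST sets of the non-terminals at (or reachable through a nullable prefix from) the front of some alternative:
  FIRST(S) = { ε }

Productions for A:
  A → f: FIRST = { 'f' }
  A → S S: FIRST = { ε }
  A → a: FIRST = { 'a' }
S has only one production, so no FIRST/FIRST conflict is possible there.

All alternatives of each non-terminal have pairwise disjoint FIRST sets.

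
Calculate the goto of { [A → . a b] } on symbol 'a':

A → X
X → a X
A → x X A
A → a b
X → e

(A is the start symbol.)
{ [A → a . b] }

GOTO(I, 'a') = CLOSURE({ [A → αX.β] : [A → α.Xβ] ∈ I, X = 'a' })

Items with dot before 'a', with the dot advanced:
  [A → . a b] → [A → a . b]
Closure adds nothing (no advanced item has the dot before a non-terminal).

GOTO = { [A → a . b] }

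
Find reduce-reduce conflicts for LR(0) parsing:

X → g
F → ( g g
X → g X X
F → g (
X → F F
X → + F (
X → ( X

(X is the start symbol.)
Yes — I11: [F → ( g g .] vs [X → g .]

A reduce-reduce conflict occurs when an LR(0) state has two complete items [A → α .] and [B → β .] — both call for a reduction, and with no lookahead the parser cannot choose between them.

Augment with X' → X and build the canonical LR(0) collection (I0 = CLOSURE({[X' → . X]}), then GOTO on every symbol after a dot until no new states appear). It has 20 states:
  I0: { [F → . ( g g], [F → . g (], [X → . ( X], [X → . + F (], [X → . F F], [X → . g X X], [X → . g], [X' → . X] }  — shift
  I1: { [F → ( . g g], [F → . ( g g], [F → . g (], [X → ( . X], [X → . ( X], [X → . + F (], [X → . F F], [X → . g X X], [X → . g] }  — shift
  I2: { [F → . ( g g], [F → . g (], [X → + . F (] }  — shift
  I3: { [F → . ( g g], [F → . g (], [X → F . F] }  — shift
  I4: { [X' → X .] }  — accept
  I5: { [F → . ( g g], [F → . g (], [F → g . (], [X → . ( X], [X → . + F (], [X → . F F], [X → . g X X], [X → . g], [X → g . X X], [X → g .] }  — shift, reduce
  I6: { [F → ( . g g], [F → . ( g g], [F → . g (], [F → g ( .], [X → ( . X], [X → . ( X], [X → . + F (], [X → . F F], [X → . g X X], [X → . g] }  — shift, reduce
  I7: { [F → . ( g g], [F → . g (], [X → . ( X], [X → . + F (], [X → . F F], [X → . g X X], [X → . g], [X → g X . X] }  — shift
  I8: { [X → g X X .] }  — reduce
  I9: { [X → ( X .] }  — reduce
  I10: { [F → ( g . g], [F → . ( g g], [F → . g (], [F → g . (], [X → . ( X], [X → . + F (], [X → . F F], [X → . g X X], [X → . g], [X → g . X X], [X → g .] }  — shift, reduce
  I11: { [F → ( g g .], [F → . ( g g], [F → . g (], [F → g . (], [X → . ( X], [X → . + F (], [X → . F F], [X → . g X X], [X → . g], [X → g . X X], [X → g .] }  — shift, 2 reduces
  I12: { [F → ( . g g] }  — shift
  I13: { [X → F F .] }  — reduce
  I14: { [F → g . (] }  — shift
  I15: { [F → g ( .] }  — reduce
  I16: { [F → ( g . g] }  — shift
  I17: { [F → ( g g .] }  — reduce
  I18: { [X → + F . (] }  — shift
  I19: { [X → + F ( .] }  — reduce

I11 contains complete items [F → ( g g .], [X → g .] — reduce-reduce conflict.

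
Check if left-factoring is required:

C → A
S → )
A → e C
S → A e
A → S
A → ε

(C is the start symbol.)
Left-factoring is needed when two productions for the same non-terminal
share a common prefix on the right-hand side.

Productions for S:
  S → )
  S → A e
Productions for A:
  A → e C
  A → S
  A → ε

No common prefixes found.

Answer: No, left-factoring is not needed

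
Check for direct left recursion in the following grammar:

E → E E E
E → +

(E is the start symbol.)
Yes, E is left-recursive

E → E E E: LEFT RECURSIVE (starts with E)
E → +: starts with '+'

The grammar has direct left recursion on: E.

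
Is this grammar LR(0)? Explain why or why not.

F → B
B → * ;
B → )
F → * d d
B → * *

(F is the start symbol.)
Yes, the grammar is LR(0)

A grammar is LR(0) if no state in the canonical LR(0) collection has:
  - both a shift item (dot before a terminal) and a complete item (shift-reduce conflict), or
  - two or more complete items (reduce-reduce conflict; the accept item [F' → F .] counts as a complete item here).

Augment with F' → F and build the canonical LR(0) collection (I0 = CLOSURE({[F' → . F]}), then GOTO on every symbol after a dot until no new states appear). It has 9 states:
  I0: { [B → . )], [B → . * *], [B → . * ;], [F → . * d d], [F → . B], [F' → . F] }  — shift
  I1: { [B → ) .] }  — reduce
  I2: { [B → * . *], [B → * . ;], [F → * . d d] }  — shift
  I3: { [F → B .] }  — reduce
  I4: { [F' → F .] }  — accept
  I5: { [B → * * .] }  — reduce
  I6: { [B → * ; .] }  — reduce
  I7: { [F → * d . d] }  — shift
  I8: { [F → * d d .] }  — reduce

Every state is either a pure shift/goto state or contains exactly one complete item and nothing to shift — no conflicts. The grammar is LR(0).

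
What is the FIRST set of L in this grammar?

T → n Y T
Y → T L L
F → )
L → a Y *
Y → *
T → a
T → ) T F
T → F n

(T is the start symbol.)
To compute FIRST(L), examine every production with L on the left-hand side, reading each right-hand side left to right until a non-nullable symbol is reached.

From L → a Y *:
  - a is a terminal: add 'a' and stop

Collecting: FIRST(L) = { 'a' }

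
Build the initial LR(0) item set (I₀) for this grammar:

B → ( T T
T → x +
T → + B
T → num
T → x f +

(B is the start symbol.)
First, augment the grammar with B' → B
I₀ = CLOSURE({ [B' → . B] }):
  [B' → . B] has the dot before B: add [B → . ( T T]
No further items can be added.

I₀ = { [B → . ( T T], [B' → . B] }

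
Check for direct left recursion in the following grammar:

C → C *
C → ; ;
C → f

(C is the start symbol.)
Direct left recursion occurs when N → N α for some non-terminal N (the right-hand side begins with the left-hand side itself).

C → C *: LEFT RECURSIVE (starts with C)
C → ; ;: starts with ';'
C → f: starts with f

The grammar has direct left recursion on: C.

Answer: Yes, C is left-recursive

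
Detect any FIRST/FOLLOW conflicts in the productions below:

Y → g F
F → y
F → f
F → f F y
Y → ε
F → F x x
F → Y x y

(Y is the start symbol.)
No FIRST/FOLLOW conflicts.

A FIRST/FOLLOW conflict occurs when a non-terminal N has a nullable alternative N → β (β ⇒* ε) and another alternative N → α with FIRST(α) ∩ FOLLOW(N) ≠ ∅: on such a lookahead the parser cannot decide between expanding α and letting N vanish via β.

Nullable non-terminals: Y.

Y: nullable alternative(s) Y → ε; FOLLOW(Y) = { $, 'x' }
  Y → g F: FIRST \ {ε} = { 'g' } — disjoint from FOLLOW(Y)
  Y → ε: FIRST \ {ε} = { } — this is the only nullable alternative, skip

F has no nullable alternative, so no FIRST/FOLLOW check is needed there.

No FIRST/FOLLOW conflicts found.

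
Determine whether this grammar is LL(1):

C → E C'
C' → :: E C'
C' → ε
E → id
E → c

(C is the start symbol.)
A grammar is LL(1) if for each non-terminal N with multiple productions, the predict sets of those productions are pairwise disjoint, where PREDICT(N → α) = (FIRST(α) \ {ε}) ∪ (FOLLOW(N) if α ⇒* ε).

Relevant sets:
  FOLLOW(C') = { $ }

For C':
  PREDICT(C' → :: E C') = { '::' }
  PREDICT(C' → ε) = { $ }
For E:
  PREDICT(E → id) = { 'id' }
  PREDICT(E → c) = { 'c' }
C has a single production, so nothing to check there.

All predict sets are disjoint. The grammar IS LL(1).

Answer: Yes, the grammar is LL(1).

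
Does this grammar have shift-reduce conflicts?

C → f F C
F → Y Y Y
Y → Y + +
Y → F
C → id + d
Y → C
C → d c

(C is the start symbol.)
A shift-reduce conflict occurs when an LR(0) state has both:
  - a complete (reduce) item [A → α .] (dot at the end), and
  - a shift item [B → β . c γ] (dot before a terminal).

Augment with C' → C and build the canonical LR(0) collection (I0 = CLOSURE({[C' → . C]}), then GOTO on every symbol after a dot until no new states appear). It has 17 states:
  I0: { [C → . d c], [C → . f F C], [C → . id + d], [C' → . C] }  — shift
  I1: { [C' → C .] }  — accept
  I2: { [C → d . c] }  — shift
  I3: { [C → . d c], [C → . f F C], [C → . id + d], [C → f . F C], [F → . Y Y Y], [Y → . C], [Y → . F], [Y → . Y + +] }  — shift
  I4: { [C → id . + d] }  — shift
  I5: { [C → id + . d] }  — shift
  I6: { [C → id + d .] }  — reduce
  I7: { [Y → C .] }  — reduce
  I8: { [C → . d c], [C → . f F C], [C → . id + d], [C → f F . C], [Y → F .] }  — shift, reduce
  I9: { [C → . d c], [C → . f F C], [C → . id + d], [F → . Y Y Y], [F → Y . Y Y], [Y → . C], [Y → . F], [Y → . Y + +], [Y → Y . + +] }  — shift
  I10: { [Y → Y + . +] }  — shift
  I11: { [Y → F .] }  — reduce
  I12: { [C → . d c], [C → . f F C], [C → . id + d], [F → . Y Y Y], [F → Y . Y Y], [F → Y Y . Y], [Y → . C], [Y → . F], [Y → . Y + +], [Y → Y . + +] }  — shift
  I13: { [C → . d c], [C → . f F C], [C → . id + d], [F → . Y Y Y], [F → Y . Y Y], [F → Y Y . Y], [F → Y Y Y .], [Y → . C], [Y → . F], [Y → . Y + +], [Y → Y . + +] }  — shift, reduce
  I14: { [Y → Y + + .] }  — reduce
  I15: { [C → f F C .] }  — reduce
  I16: { [C → d c .] }  — reduce

I8 contains reduce item [Y → F .] and shift items [C → . d c], [C → . f F C], [C → . id + d] — shift-reduce conflict.
I13 contains reduce item [F → Y Y Y .] and shift items [C → . d c], [C → . f F C], [C → . id + d], [Y → Y . + +] — shift-reduce conflict.

Answer: Yes — I8: [Y → F .] vs [C → . d c]; I13: [F → Y Y Y .] vs [C → . d c]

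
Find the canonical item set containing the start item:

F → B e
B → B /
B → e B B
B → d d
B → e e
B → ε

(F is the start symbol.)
First, augment the grammar with F' → F
I₀ = CLOSURE({ [F' → . F] }):
  [F' → . F] has the dot before F: add [F → . B e]
  [F → . B e] has the dot before B: add [B → . B /], [B → . e B B], [B → . d d], [B → . e e], [B → .]
No further items can be added.

I₀ = { [B → . B /], [B → . d d], [B → . e B B], [B → . e e], [B → .], [F → . B e], [F' → . F] }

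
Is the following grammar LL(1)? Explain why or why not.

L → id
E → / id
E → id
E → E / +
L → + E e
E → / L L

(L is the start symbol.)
Relevant sets:
  FIRST(E) = { '/', 'id' }

For L:
  PREDICT(L → id) = { 'id' }
  PREDICT(L → '+' E e) = { '+' }
For E:
  PREDICT(E → '/' id) = { '/' }
  PREDICT(E → id) = { 'id' }
  PREDICT(E → E '/' '+') = { '/', 'id' }
  PREDICT(E → '/' L L) = { '/' }

Conflict found: Predict set conflict for E: { '/' }
The grammar is NOT LL(1).

Answer: No. Predict set conflict for E: { '/' }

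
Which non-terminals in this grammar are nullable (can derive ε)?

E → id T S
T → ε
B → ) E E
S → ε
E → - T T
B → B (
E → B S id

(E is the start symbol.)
{ 'S', 'T' }

A non-terminal is nullable if it can derive ε (the empty string): either it has an ε-production, or it has a production whose right-hand side consists entirely of nullable non-terminals.

ε-productions: T → ε, S → ε
So T, S are immediately nullable.
No further non-terminal can be added: every production for the remaining non-terminals contains a terminal or a non-nullable non-terminal.
Nullable = { 'S', 'T' }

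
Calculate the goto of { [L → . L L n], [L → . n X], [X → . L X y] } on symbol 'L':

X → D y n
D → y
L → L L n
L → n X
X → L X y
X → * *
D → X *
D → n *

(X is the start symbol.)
GOTO(I, 'L') = CLOSURE({ [A → αX.β] : [A → α.Xβ] ∈ I, X = 'L' })

Items with dot before 'L', with the dot advanced:
  [L → . L L n] → [L → L . L n]
  [X → . L X y] → [X → L . X y]
Closure of the advanced items:
  [L → L . L n] has the dot before L: add [L → . L L n], [L → . n X]
  [X → L . X y] has the dot before X: add [X → . D y n], [X → . L X y], [X → . * *]
  [X → . D y n] has the dot before D: add [D → . y], [D → . X *], [D → . n *]

GOTO = { [D → . X *], [D → . n *], [D → . y], [L → . L L n], [L → . n X], [L → L . L n], [X → . * *], [X → . D y n], [X → . L X y], [X → L . X y] }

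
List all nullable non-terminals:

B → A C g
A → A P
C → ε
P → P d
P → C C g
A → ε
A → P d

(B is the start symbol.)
ε-productions: C → ε, A → ε
So C, A are immediately nullable.
No further non-terminal can be added: every production for the remaining non-terminals contains a terminal or a non-nullable non-terminal.
Nullable = { 'A', 'C' }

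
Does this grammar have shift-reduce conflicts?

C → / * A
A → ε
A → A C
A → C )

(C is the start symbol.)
A shift-reduce conflict occurs when an LR(0) state has both:
  - a complete (reduce) item [A → α .] (dot at the end), and
  - a shift item [B → β . c γ] (dot before a terminal).

Augment with C' → C and build the canonical LR(0) collection (I0 = CLOSURE({[C' → . C]}), then GOTO on every symbol after a dot until no new states appear). It has 8 states:
  I0: { [C → . / * A], [C' → . C] }  — shift
  I1: { [C → / . * A] }  — shift
  I2: { [C' → C .] }  — accept
  I3: { [A → . A C], [A → . C )], [A → .], [C → . / * A], [C → / * . A] }  — shift, reduce
  I4: { [A → A . C], [C → . / * A], [C → / * A .] }  — shift, reduce
  I5: { [A → C . )] }  — shift
  I6: { [A → C ) .] }  — reduce
  I7: { [A → A C .] }  — reduce

I3 contains reduce item [A → .] and shift item [C → . / * A] — shift-reduce conflict.
I4 contains reduce item [C → / * A .] and shift item [C → . / * A] — shift-reduce conflict.

Answer: Yes — I3: [A → .] vs [C → . / * A]; I4: [C → / * A .] vs [C → . / * A]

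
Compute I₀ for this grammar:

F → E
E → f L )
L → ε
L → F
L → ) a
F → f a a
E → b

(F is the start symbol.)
First, augment the grammar with F' → F
I₀ = CLOSURE({ [F' → . F] }):
  [F' → . F] has the dot before F: add [F → . E], [F → . f a a]
  [F → . E] has the dot before E: add [E → . f L )], [E → . b]
No further items can be added.

I₀ = { [E → . b], [E → . f L )], [F → . E], [F → . f a a], [F' → . F] }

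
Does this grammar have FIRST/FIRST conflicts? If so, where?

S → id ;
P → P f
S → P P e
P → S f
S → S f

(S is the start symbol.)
Yes. S → id ';' / S → P P e on { 'id' }; S → id ';' / S → S f on { 'id' }; S → P P e / S → S f on { 'id' }; P → P f / P → S f on { 'id' }

A FIRST/FIRST conflict occurs when two productions N → α and N → β for the same non-terminal have FIRST(α) ∩ FIRST(β) ≠ ∅ (with ε ∈ FIRST of a nullable right-hand side, so two nullable alternatives also conflict).

FIRST sets of the non-terminals at (or reachable through a nullable prefix from) the front of some alternative:
  FIRST(P) = { 'id' }
  FIRST(S) = { 'id' }

Productions for S:
  S → id ;: FIRST = { 'id' }
  S → P P e: FIRST = { 'id' }
  S → S f: FIRST = { 'id' }
Productions for P:
  P → P f: FIRST = { 'id' }
  P → S f: FIRST = { 'id' }

Conflict for S: S → id ; and S → P P e
  Overlap: { 'id' }
Conflict for S: S → id ; and S → S f
  Overlap: { 'id' }
Conflict for S: S → P P e and S → S f
  Overlap: { 'id' }
Conflict for P: P → P f and P → S f
  Overlap: { 'id' }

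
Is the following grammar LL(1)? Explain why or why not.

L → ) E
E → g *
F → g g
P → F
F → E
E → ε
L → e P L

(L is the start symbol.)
No. Predict set conflict for F: { 'g' }

A grammar is LL(1) if for each non-terminal N with multiple productions, the predict sets of those productions are pairwise disjoint, where PREDICT(N → α) = (FIRST(α) \ {ε}) ∪ (FOLLOW(N) if α ⇒* ε).

Relevant sets:
  FIRST(E) = { 'g', ε }
  FOLLOW(E) = { $, ')', 'e' }
  FOLLOW(F) = { ')', 'e' }

For L:
  PREDICT(L → ')' E) = { ')' }
  PREDICT(L → e P L) = { 'e' }
For E:
  PREDICT(E → g '*') = { 'g' }
  PREDICT(E → ε) = { $, ')', 'e' }
For F:
  PREDICT(F → g g) = { 'g' }
  PREDICT(F → E) = { ')', 'e', 'g' }
P has a single production, so nothing to check there.

Conflict found: Predict set conflict for F: { 'g' }
The grammar is NOT LL(1).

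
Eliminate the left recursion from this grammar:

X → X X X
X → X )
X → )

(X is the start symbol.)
X is directly left-recursive. The standard transformation for
  A → A α₁ | ... | A α_m | β₁ | ... | β_n
is
  A  → β₁ A' | ... | β_n A'
  A' → α₁ A' | ... | α_m A' | ε

X → ) becomes X → ) X'
X → X X X becomes X' → X X X'
X → X ) becomes X' → ) X'
Add X' → ε

Resulting grammar:
X → ) X'
X' → X X X'
X' → ) X'
X' → ε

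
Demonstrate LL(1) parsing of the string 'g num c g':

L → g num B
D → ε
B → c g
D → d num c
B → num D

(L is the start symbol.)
LL(1) parsing maintains a stack (initially the start symbol over $) and the input. At each step: if the stack top is a terminal, match it against the current input token; if it is a non-terminal N, replace it with the RHS of M[N, lookahead] (the unique production whose predict set contains the lookahead).

Stack is shown with the top on the left.

Stack      Input        Action
------------------------------
L $        g num c g $  output L → g num B
g num B $  g num c g $  match 'g'
num B $    num c g $    match 'num'
B $        c g $        output B → c g
c g $      c g $        match 'c'
g $        g $          match 'g'
$          $            accept

The string is accepted.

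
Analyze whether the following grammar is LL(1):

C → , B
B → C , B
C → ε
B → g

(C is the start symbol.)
Relevant sets:
  FIRST(C) = { ',', ε }
  FOLLOW(C) = { $, ',' }

For C:
  PREDICT(C → ',' B) = { ',' }
  PREDICT(C → ε) = { $, ',' }
For B:
  PREDICT(B → C ',' B) = { ',' }
  PREDICT(B → g) = { 'g' }

Conflict found: Predict set conflict for C: { ',' }
The grammar is NOT LL(1).

Answer: No. Predict set conflict for C: { ',' }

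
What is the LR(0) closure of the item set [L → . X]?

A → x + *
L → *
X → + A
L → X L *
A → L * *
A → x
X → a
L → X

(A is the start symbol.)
{ [L → . X], [X → . + A], [X → . a] }

Start with: [L → . X]
  [L → . X] has the dot before X: add [X → . + A], [X → . a]
No further items can be added.

CLOSURE = { [L → . X], [X → . + A], [X → . a] }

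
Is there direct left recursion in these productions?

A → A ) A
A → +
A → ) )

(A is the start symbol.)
Yes, A is left-recursive

Direct left recursion occurs when N → N α for some non-terminal N (the right-hand side begins with the left-hand side itself).

A → A ) A: LEFT RECURSIVE (starts with A)
A → +: starts with '+'
A → ) ): starts with ')'

The grammar has direct left recursion on: A.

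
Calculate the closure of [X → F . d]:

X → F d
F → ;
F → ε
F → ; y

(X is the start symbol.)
{ [X → F . d] }

To compute CLOSURE, for each item [A → α.Bβ] where B is a non-terminal, add [B → .γ] for all productions B → γ; repeat for the newly added items until nothing changes.

Start with: [X → F . d]
The dot precedes the terminal d, so nothing is added.

CLOSURE = { [X → F . d] }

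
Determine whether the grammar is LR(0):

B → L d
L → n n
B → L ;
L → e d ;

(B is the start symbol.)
Yes, the grammar is LR(0)

Augment with B' → B and build the canonical LR(0) collection (I0 = CLOSURE({[B' → . B]}), then GOTO on every symbol after a dot until no new states appear). It has 10 states:
  I0: { [B → . L ;], [B → . L d], [B' → . B], [L → . e d ;], [L → . n n] }  — shift
  I1: { [B' → B .] }  — accept
  I2: { [B → L . ;], [B → L . d] }  — shift
  I3: { [L → e . d ;] }  — shift
  I4: { [L → n . n] }  — shift
  I5: { [L → n n .] }  — reduce
  I6: { [L → e d . ;] }  — shift
  I7: { [L → e d ; .] }  — reduce
  I8: { [B → L ; .] }  — reduce
  I9: { [B → L d .] }  — reduce

Every state is either a pure shift/goto state or contains exactly one complete item and nothing to shift — no conflicts. The grammar is LR(0).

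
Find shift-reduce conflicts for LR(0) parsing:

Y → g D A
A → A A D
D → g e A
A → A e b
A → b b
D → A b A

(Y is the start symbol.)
Augment with Y' → Y and build the canonical LR(0) collection (I0 = CLOSURE({[Y' → . Y]}), then GOTO on every symbol after a dot until no new states appear). It has 19 states:
  I0: { [Y → . g D A], [Y' → . Y] }  — shift
  I1: { [Y' → Y .] }  — accept
  I2: { [A → . A A D], [A → . A e b], [A → . b b], [D → . A b A], [D → . g e A], [Y → g . D A] }  — shift
  I3: { [A → . A A D], [A → . A e b], [A → . b b], [A → A . A D], [A → A . e b], [D → A . b A] }  — shift
  I4: { [A → . A A D], [A → . A e b], [A → . b b], [Y → g D . A] }  — shift
  I5: { [A → b . b] }  — shift
  I6: { [D → g . e A] }  — shift
  I7: { [A → . A A D], [A → . A e b], [A → . b b], [D → g e . A] }  — shift
  I8: { [A → . A A D], [A → . A e b], [A → . b b], [A → A . A D], [A → A . e b], [D → g e A .] }  — shift, reduce
  I9: { [A → . A A D], [A → . A e b], [A → . b b], [A → A . A D], [A → A . e b], [A → A A . D], [D → . A b A], [D → . g e A] }  — shift
  I10: { [A → A e . b] }  — shift
  I11: { [A → A e b .] }  — reduce
  I12: { [A → . A A D], [A → . A e b], [A → . b b], [A → A . A D], [A → A . e b], [A → A A . D], [D → . A b A], [D → . g e A], [D → A . b A] }  — shift
  I13: { [A → A A D .] }  — reduce
  I14: { [A → . A A D], [A → . A e b], [A → . b b], [A → b . b], [D → A b . A] }  — shift
  I15: { [A → . A A D], [A → . A e b], [A → . b b], [A → A . A D], [A → A . e b], [D → A b A .] }  — shift, reduce
  I16: { [A → b . b], [A → b b .] }  — shift, reduce
  I17: { [A → b b .] }  — reduce
  I18: { [A → . A A D], [A → . A e b], [A → . b b], [A → A . A D], [A → A . e b], [Y → g D A .] }  — shift, reduce

I8 contains reduce item [D → g e A .] and shift items [A → A . e b], [A → . b b] — shift-reduce conflict.
I15 contains reduce item [D → A b A .] and shift items [A → A . e b], [A → . b b] — shift-reduce conflict.
I16 contains reduce item [A → b b .] and shift item [A → b . b] — shift-reduce conflict.
I18 contains reduce item [Y → g D A .] and shift items [A → A . e b], [A → . b b] — shift-reduce conflict.

Answer: Yes — I8: [D → g e A .] vs [A → A . e b]; I15: [D → A b A .] vs [A → A . e b]; I16: [A → b b .] vs [A → b . b]; I18: [Y → g D A .] vs [A → A . e b]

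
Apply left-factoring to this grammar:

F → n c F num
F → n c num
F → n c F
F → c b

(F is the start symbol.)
F → n c F'
F' → F F''
F'' → num
F'' → ε
F' → num
F → c b

Left-factoring transforms A → αβ₁ | αβ₂ into A → αA' and A' → β₁ | β₂
(α is the longest common prefix among the alternatives). Repeat until
no nonterminal has two alternatives with a common prefix.

Round 1: F has alternatives sharing prefix 'n c'. Introduce F': F → n c F'
  Add: F' → F num
  Add: F' → num
  Add: F' → F

Round 2: F' has alternatives sharing prefix 'F'. Introduce F'': F' → F F''
  Add: F'' → num
  Add: F'' → ε

No remaining common prefixes — done.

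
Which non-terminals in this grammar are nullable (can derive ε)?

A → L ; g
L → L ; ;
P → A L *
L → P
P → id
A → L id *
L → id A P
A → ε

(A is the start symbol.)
{ 'A' }

ε-productions: A → ε
So A is immediately nullable.
No further non-terminal can be added: every production for the remaining non-terminals contains a terminal or a non-nullable non-terminal.
Nullable = { 'A' }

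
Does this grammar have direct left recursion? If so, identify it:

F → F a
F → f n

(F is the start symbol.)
Yes, F is left-recursive

Direct left recursion occurs when N → N α for some non-terminal N (the right-hand side begins with the left-hand side itself).

F → F a: LEFT RECURSIVE (starts with F)
F → f n: starts with f

The grammar has direct left recursion on: F.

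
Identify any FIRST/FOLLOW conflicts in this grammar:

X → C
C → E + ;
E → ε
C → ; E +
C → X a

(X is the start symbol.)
No FIRST/FOLLOW conflicts.

A FIRST/FOLLOW conflict occurs when a non-terminal N has a nullable alternative N → β (β ⇒* ε) and another alternative N → α with FIRST(α) ∩ FOLLOW(N) ≠ ∅: on such a lookahead the parser cannot decide between expanding α and letting N vanish via β.

Nullable non-terminals: E.
E has a nullable alternative but only one production, so nothing to check.

C, X have no nullable alternative, so no FIRST/FOLLOW check is needed there.

No FIRST/FOLLOW conflicts found.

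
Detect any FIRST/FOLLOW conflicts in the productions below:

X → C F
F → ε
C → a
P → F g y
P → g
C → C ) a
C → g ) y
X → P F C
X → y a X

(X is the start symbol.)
No FIRST/FOLLOW conflicts.

A FIRST/FOLLOW conflict occurs when a non-terminal N has a nullable alternative N → β (β ⇒* ε) and another alternative N → α with FIRST(α) ∩ FOLLOW(N) ≠ ∅: on such a lookahead the parser cannot decide between expanding α and letting N vanish via β.

Nullable non-terminals: F.
F has a nullable alternative but only one production, so nothing to check.

C, P, X have no nullable alternative, so no FIRST/FOLLOW check is needed there.

No FIRST/FOLLOW conflicts found.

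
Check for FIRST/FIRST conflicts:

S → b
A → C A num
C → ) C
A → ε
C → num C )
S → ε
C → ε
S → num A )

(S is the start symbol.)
No FIRST/FIRST conflicts.

A FIRST/FIRST conflict occurs when two productions N → α and N → β for the same non-terminal have FIRST(α) ∩ FIRST(β) ≠ ∅ (with ε ∈ FIRST of a nullable right-hand side, so two nullable alternatives also conflict).

FIRST sets of the non-terminals at (or reachable through a nullable prefix from) the front of some alternative:
  FIRST(C) = { ')', 'num', ε }
  FIRST(A) = { ')', 'num', ε }

Productions for S:
  S → b: FIRST = { 'b' }
  S → ε: FIRST = { ε }
  S → num A ): FIRST = { 'num' }
Productions for A:
  A → C A num: FIRST = { ')', 'num' }
  A → ε: FIRST = { ε }
Productions for C:
  C → ) C: FIRST = { ')' }
  C → num C ): FIRST = { 'num' }
  C → ε: FIRST = { ε }

All alternatives of each non-terminal have pairwise disjoint FIRST sets.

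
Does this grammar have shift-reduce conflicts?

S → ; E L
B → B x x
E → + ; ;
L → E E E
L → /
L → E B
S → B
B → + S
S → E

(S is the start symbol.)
Augment with S' → S and build the canonical LR(0) collection (I0 = CLOSURE({[S' → . S]}), then GOTO on every symbol after a dot until no new states appear). It has 20 states:
  I0: { [B → . + S], [B → . B x x], [E → . + ; ;], [S → . ; E L], [S → . B], [S → . E], [S' → . S] }  — shift
  I1: { [B → + . S], [B → . + S], [B → . B x x], [E → + . ; ;], [E → . + ; ;], [S → . ; E L], [S → . B], [S → . E] }  — shift
  I2: { [E → . + ; ;], [S → ; . E L] }  — shift
  I3: { [B → B . x x], [S → B .] }  — shift, reduce
  I4: { [S → E .] }  — reduce
  I5: { [S' → S .] }  — accept
  I6: { [B → B x . x] }  — shift
  I7: { [B → B x x .] }  — reduce
  I8: { [E → + . ; ;] }  — shift
  I9: { [E → . + ; ;], [L → . /], [L → . E B], [L → . E E E], [S → ; E . L] }  — shift
  I10: { [L → / .] }  — reduce
  I11: { [B → . + S], [B → . B x x], [E → . + ; ;], [L → E . B], [L → E . E E] }  — shift
  I12: { [S → ; E L .] }  — reduce
  I13: { [B → B . x x], [L → E B .] }  — shift, reduce
  I14: { [E → . + ; ;], [L → E E . E] }  — shift
  I15: { [L → E E E .] }  — reduce
  I16: { [E → + ; . ;] }  — shift
  I17: { [E → + ; ; .] }  — reduce
  I18: { [E → + ; . ;], [E → . + ; ;], [S → ; . E L] }  — shift
  I19: { [B → + S .] }  — reduce

I3 contains reduce item [S → B .] and shift item [B → B . x x] — shift-reduce conflict.
I13 contains reduce item [L → E B .] and shift item [B → B . x x] — shift-reduce conflict.

Answer: Yes — I3: [S → B .] vs [B → B . x x]; I13: [L → E B .] vs [B → B . x x]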